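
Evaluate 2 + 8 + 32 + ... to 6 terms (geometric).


Sₙ = 2×(4^6 - 1)/(4 - 1)
= 2×(4096 - 1)/3
= 2×4095/3
= 2730

S_6 = 2730


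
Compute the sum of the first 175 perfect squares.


n = 175
n(n+1)(2n+1)/6 = 175×176×351/6
= 10810800/6 = 1801800

Σk² = 1801800


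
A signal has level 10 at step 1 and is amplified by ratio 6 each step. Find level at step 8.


aₙ = a₁·r^(n-1)
= 10×6^7
= 10×279936
= 2799360

a_8 = 2799360


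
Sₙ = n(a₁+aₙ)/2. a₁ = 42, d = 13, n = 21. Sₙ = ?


aₙ = 42 + (21-1)×13 = 302
Sₙ = n(a₁+aₙ)/2 = 21×(42+302)/2
= 21×344/2 = 3612

S_21 = 3612


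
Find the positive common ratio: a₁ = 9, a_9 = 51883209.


r^(n-1) = aₙ/a₁
r^8 = 51883209/9 = 5764801
r = 5764801^(1/8)
= ±7; taking r > 0 gives r = 7

r = 7


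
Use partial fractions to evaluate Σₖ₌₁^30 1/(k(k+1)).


1/(k(k+1)) = 1/k - 1/(k+1) (partial fractions)
Telescoping: Σ = 1 - 1/31 = 30/31

Sum = 30/31


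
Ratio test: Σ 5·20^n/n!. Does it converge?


aₙ = 5·20^n/n!
a_{n+1}/aₙ = 20^(n+1)/(n+1)! × n!/20^n  (constant 5 cancels)
= 20/(n+1)
L = lim(n→∞) 20/(n+1) = 0
L < 1 → series CONVERGES

Converges (ratio test: L = 0 < 1)


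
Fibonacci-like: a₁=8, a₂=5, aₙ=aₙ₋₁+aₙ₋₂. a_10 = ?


Computing iteratively: 8, 5, 13, 18, 31, 49, 80, 129, 209, 338
a_10 = 338

a_10 = 338


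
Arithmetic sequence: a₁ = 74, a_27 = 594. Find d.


d = (aₙ - a₁)/(n-1)
= (594 - 74)/(27-1)
= 520/26 = 20

d = 20


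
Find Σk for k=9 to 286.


Σₖ₌9^286 k = Σₖ₌₁^286 k − Σₖ₌₁^8 k
= 286·287/2 − 8·9/2
= 41041 − 36 = 41005

Σk = 41005


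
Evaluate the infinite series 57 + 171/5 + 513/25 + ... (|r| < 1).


S∞ = a₁/(1-r) = 57/(1 - 3/5)
= 57/(2/5)
= 285/2

S∞ = 285/2


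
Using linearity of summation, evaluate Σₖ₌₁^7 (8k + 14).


Σ(8k+14) = 8·Σk + 14·n
= 8·28 + 14·7
= 224 + 98 = 322

Σ = 322


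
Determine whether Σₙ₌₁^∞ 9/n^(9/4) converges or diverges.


p-series test: Σ c/n^p converges if p > 1, diverges if p ≤ 1 (constant c > 0 doesn't affect convergence).
p = 9/4
9/4 > 1 → CONVERGES

Converges (p = 9/4 > 1)


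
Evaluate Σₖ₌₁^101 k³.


n(n+1)/2 = 101×102/2 = 5151
Σk³ = 5151² = 26532801

Σk³ = 26532801


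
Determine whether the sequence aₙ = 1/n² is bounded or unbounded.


a₁ = 1, a₂ = 1/4, a₃ = 1/9, ...
0 < aₙ ≤ 1 for all n ≥ 1
The sequence IS bounded

Bounded (0 < aₙ ≤ 1)


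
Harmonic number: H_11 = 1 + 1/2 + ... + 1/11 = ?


H_11 = 1/1 + 1/2 + 1/3 + ... + 1/11
= 83711/27720
≈ 3.0199

H_11 = 83711/27720 ≈ 3.0199


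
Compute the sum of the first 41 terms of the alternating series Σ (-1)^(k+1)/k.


S = 1 - 1/2 + 1/3 - 1/4 + 1/5 - 1/6 + 1/7 - 1/8 ± ...
= 0.7052
(Full series converges to +ln(2) ≈ +0.6931)

S_41 = 0.7052


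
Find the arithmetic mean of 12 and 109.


AM = (12 + 109)/2 = 121/2 = 60.5

AM = 60.5


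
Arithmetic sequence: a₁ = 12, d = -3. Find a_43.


aₙ = a₁ + (n-1)d
= 12 + (43-1)×-3
= 12 - 126
= -114

a_43 = -114


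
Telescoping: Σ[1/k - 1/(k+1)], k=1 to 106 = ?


Telescoping: adjacent terms cancel.
= 1/1 - 1/107
= 1 - 1/107 = 106/107

Sum = 106/107


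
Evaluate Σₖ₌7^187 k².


Σₖ₌7^187 k² = Σₖ₌₁^187 k² − Σₖ₌₁^6 k²
= 187·188·375/6 − 6·7·13/6
= 2197250 − 91 = 2197159

Σk² = 2197159


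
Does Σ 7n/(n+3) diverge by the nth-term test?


lim(n→∞) 7n/(n+3) = 7/1 = 7  (divide numerator and denominator by n)
lim aₙ = 7 ≠ 0 → series DIVERGES

Diverges (lim aₙ = 7 ≠ 0)


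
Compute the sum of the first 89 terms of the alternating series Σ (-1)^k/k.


S = -1 + 1/2 - 1/3 + 1/4 - 1/5 + 1/6 - 1/7 + 1/8 ± ...
= -0.6987
(Full series converges to -ln(2) ≈ -0.6931)

S_89 = -0.6987


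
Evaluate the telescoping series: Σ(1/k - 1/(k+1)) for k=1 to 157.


Telescoping: adjacent terms cancel.
= 1/1 - 1/158
= 1 - 1/158 = 157/158

Sum = 157/158


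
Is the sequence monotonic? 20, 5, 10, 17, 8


Differences: -15, 5, 7, -9
Difference at position 2 is +5 (> 0) but position 1 is -15 (< 0) — sequence both rises and falls
→ NOT monotonic

Not monotonic


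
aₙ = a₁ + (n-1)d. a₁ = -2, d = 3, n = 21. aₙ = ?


aₙ = a₁ + (n-1)d
= -2 + (21-1)×3
= -2 + 60
= 58

a_21 = 58


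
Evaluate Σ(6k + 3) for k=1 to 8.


Σ(6k+3) = 6·Σk + 3·n
= 6·36 + 3·8
= 216 + 24 = 240

Σ = 240


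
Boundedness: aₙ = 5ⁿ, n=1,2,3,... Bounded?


aₙ = 5ⁿ → as n→∞, aₙ→∞ (since base 5 > 1)
No finite upper bound exists
The sequence is UNBOUNDED

Unbounded (aₙ → ∞ as n → ∞)


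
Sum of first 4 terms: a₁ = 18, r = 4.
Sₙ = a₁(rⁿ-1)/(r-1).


Sₙ = 18×(4^4 - 1)/(4 - 1)
= 18×(256 - 1)/3
= 18×255/3
= 1530

S_4 = 1530


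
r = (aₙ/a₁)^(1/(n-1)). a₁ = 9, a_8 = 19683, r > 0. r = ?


r^(n-1) = aₙ/a₁
r^7 = 19683/9 = 2187
r = 2187^(1/7)
= 3

r = 3


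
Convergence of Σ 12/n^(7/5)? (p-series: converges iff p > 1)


p-series test: Σ c/n^p converges if p > 1, diverges if p ≤ 1 (constant c > 0 doesn't affect convergence).
p = 7/5
7/5 > 1 → CONVERGES

Converges (p = 7/5 > 1)


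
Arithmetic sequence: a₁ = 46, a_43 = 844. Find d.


d = (aₙ - a₁)/(n-1)
= (844 - 46)/(43-1)
= 798/42 = 19

d = 19


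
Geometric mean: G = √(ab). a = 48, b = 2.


GM = √(48×2) = √96 = 9.798

GM = 9.798


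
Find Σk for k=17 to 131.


Σₖ₌17^131 k = Σₖ₌₁^131 k − Σₖ₌₁^16 k
= 131·132/2 − 16·17/2
= 8646 − 136 = 8510

Σk = 8510


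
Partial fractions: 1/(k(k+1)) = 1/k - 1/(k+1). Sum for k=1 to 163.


1/(k(k+1)) = 1/k - 1/(k+1) (partial fractions)
Telescoping: Σ = 1 - 1/164 = 163/164

Sum = 163/164


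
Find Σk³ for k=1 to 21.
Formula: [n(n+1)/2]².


n(n+1)/2 = 21×22/2 = 231
Σk³ = 231² = 53361

Σk³ = 53361


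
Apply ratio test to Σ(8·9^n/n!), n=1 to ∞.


aₙ = 8·9^n/n!
a_{n+1}/aₙ = 9^(n+1)/(n+1)! × n!/9^n  (constant 8 cancels)
= 9/(n+1)
L = lim(n→∞) 9/(n+1) = 0
L < 1 → series CONVERGES

Converges (ratio test: L = 0 < 1)


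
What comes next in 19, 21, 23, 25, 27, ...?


Pattern: arithmetic (d=2)
Terms: 19, 21, 23, 25, 27
Next term = 29

Next term = 29


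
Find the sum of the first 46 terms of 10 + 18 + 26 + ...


aₙ = 10 + (46-1)×8 = 370
Sₙ = n(a₁+aₙ)/2 = 46×(10+370)/2
= 46×380/2 = 8740

S_46 = 8740


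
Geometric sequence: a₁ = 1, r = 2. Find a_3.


aₙ = a₁·r^(n-1)
= 1×2^2
= 1×4
= 4

a_3 = 4


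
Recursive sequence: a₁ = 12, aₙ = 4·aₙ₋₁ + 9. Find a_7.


Computing step by step:
a_1 = 12
a_2 = 57
a_3 = 237
a_4 = 957
a_5 = 3837
a_6 = 15357
a_7 = 61437


a_7 = 61437


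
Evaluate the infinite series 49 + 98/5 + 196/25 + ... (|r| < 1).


S∞ = a₁/(1-r) = 49/(1 - 2/5)
= 49/(3/5)
= 245/3

S∞ = 245/3


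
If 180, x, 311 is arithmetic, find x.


AM = (180 + 311)/2 = 491/2 = 245.5

AM = 245.5


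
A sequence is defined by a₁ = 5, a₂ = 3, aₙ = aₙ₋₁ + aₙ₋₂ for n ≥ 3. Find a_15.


Computing iteratively: 5, 3, 8, 11, 19, 30, 49, 79, 128, 207, 335, 542, ...
a_15 = 2296

a_15 = 2296


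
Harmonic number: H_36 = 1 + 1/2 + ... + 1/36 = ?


H_36 = 1/1 + 1/2 + 1/3 + ... + 1/36
= 54801925434709/13127595717600
≈ 4.1746

H_36 = 54801925434709/13127595717600 ≈ 4.1746


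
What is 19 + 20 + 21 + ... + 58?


Σₖ₌19^58 k = Σₖ₌₁^58 k − Σₖ₌₁^18 k
= 58·59/2 − 18·19/2
= 1711 − 171 = 1540

Σk = 1540


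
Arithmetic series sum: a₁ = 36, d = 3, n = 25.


aₙ = 36 + (25-1)×3 = 108
Sₙ = n(a₁+aₙ)/2 = 25×(36+108)/2
= 25×144/2 = 1800

S_25 = 1800


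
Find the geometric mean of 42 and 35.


GM = √(42×35) = √1470 = 38.3406

GM = 38.3406


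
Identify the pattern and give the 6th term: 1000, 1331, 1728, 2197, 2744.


Pattern: perfect cubes: n³
Terms: 1000, 1331, 1728, 2197, 2744
Next term = 3375

Next term = 3375


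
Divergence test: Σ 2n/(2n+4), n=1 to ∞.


lim(n→∞) 2n/(2n+4) = 2/2 = 1  (divide numerator and denominator by n)
lim aₙ = 1 ≠ 0 → series DIVERGES

Diverges (lim aₙ = 1 ≠ 0)


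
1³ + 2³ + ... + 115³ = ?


n(n+1)/2 = 115×116/2 = 6670
Σk³ = 6670² = 44488900

Σk³ = 44488900


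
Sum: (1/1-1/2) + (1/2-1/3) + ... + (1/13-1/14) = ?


Telescoping: adjacent terms cancel.
= 1/1 - 1/14
= 1 - 1/14 = 13/14

Sum = 13/14


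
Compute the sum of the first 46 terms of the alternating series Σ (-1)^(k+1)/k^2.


S = 1 - 1/4 + 1/9 - 1/16 + 1/25 - 1/36 + 1/49 - 1/64 ± ...
= 0.8222
(Full series converges to +π²/12 ≈ +0.8225)

S_46 = 0.8222


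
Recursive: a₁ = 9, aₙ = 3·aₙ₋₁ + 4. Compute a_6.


Computing step by step:
a_1 = 9
a_2 = 31
a_3 = 97
a_4 = 295
a_5 = 889
a_6 = 2671


a_6 = 2671


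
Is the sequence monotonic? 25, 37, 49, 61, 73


Differences: 12, 12, 12, 12
All differences > 0 → strictly INCREASING

Monotonically increasing


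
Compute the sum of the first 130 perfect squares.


n = 130
n(n+1)(2n+1)/6 = 130×131×261/6
= 4444830/6 = 740805

Σk² = 740805


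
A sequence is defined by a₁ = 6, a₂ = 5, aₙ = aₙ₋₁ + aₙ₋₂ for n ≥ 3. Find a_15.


Computing iteratively: 6, 5, 11, 16, 27, 43, 70, 113, 183, 296, 479, 775, ...
a_15 = 3283

a_15 = 3283


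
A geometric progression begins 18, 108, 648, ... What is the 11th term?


aₙ = a₁·r^(n-1)
= 18×6^10
= 18×60466176
= 1088391168

a_11 = 1088391168


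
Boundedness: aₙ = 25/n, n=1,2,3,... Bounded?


a₁ = 25, a₂ = 25/2, a₃ = 25/3, ...
0 < aₙ ≤ 25 for all n ≥ 1
Lower bound: 0, Upper bound: 25
The sequence IS bounded

Bounded (0 < aₙ ≤ 25)


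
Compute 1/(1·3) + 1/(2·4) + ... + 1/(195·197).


1/(k(k+2)) = (1/2)·(1/k - 1/(k+2)) (partial fractions)
Telescoping: Σ = (1/2)·(1 + 1/2 - 1/196 - 1/197) = 57525/77224

Sum = 57525/77224


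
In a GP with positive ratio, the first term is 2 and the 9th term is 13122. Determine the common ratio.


r^(n-1) = aₙ/a₁
r^8 = 13122/2 = 6561
r = 6561^(1/8)
= ±3; taking r > 0 gives r = 3

r = 3


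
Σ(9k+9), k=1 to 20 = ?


Σ(9k+9) = 9·Σk + 9·n
= 9·210 + 9·20
= 1890 + 180 = 2070

Σ = 2070


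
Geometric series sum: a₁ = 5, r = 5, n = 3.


Sₙ = 5×(5^3 - 1)/(5 - 1)
= 5×(125 - 1)/4
= 5×124/4
= 155

S_3 = 155


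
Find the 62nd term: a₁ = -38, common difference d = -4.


aₙ = a₁ + (n-1)d
= -38 + (62-1)×-4
= -38 - 244
= -282

a_62 = -282


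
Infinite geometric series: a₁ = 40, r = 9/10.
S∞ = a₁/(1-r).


S∞ = a₁/(1-r) = 40/(1 - 9/10)
= 40/(1/10)
= 400

S∞ = 400


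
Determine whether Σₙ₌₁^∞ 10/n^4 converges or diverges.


p-series test: Σ c/n^p converges if p > 1, diverges if p ≤ 1 (constant c > 0 doesn't affect convergence).
p = 4
4 > 1 → CONVERGES

Converges (p = 4 > 1)


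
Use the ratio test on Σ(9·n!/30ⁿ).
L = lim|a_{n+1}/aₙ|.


aₙ = 9·n!/30^n
a_{n+1}/aₙ = (n+1)!/30^(n+1) × 30^n/n!  (constant 9 cancels)
= (n+1)/30
L = lim(n→∞) (n+1)/30 = ∞
L > 1 → series DIVERGES

Diverges (ratio test: L = ∞ > 1)


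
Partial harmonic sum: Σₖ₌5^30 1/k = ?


Σₖ₌5^30 1/k = 1/5 + 1/6 + 1/7 + ... + 1/30
= 4452412907647/2329089562800
≈ 1.9117

Sum = 4452412907647/2329089562800 ≈ 1.9117


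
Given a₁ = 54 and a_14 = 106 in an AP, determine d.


d = (aₙ - a₁)/(n-1)
= (106 - 54)/(14-1)
= 52/13 = 4

d = 4


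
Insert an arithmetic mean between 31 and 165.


AM = (31 + 165)/2 = 196/2 = 98

AM = 98


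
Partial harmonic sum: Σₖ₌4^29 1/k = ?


Σₖ₌4^29 1/k = 1/4 + 1/5 + 1/6 + ... + 1/29
= 4957048979587/2329089562800
≈ 2.1283

Sum = 4957048979587/2329089562800 ≈ 2.1283


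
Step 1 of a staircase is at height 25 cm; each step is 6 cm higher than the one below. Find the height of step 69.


aₙ = a₁ + (n-1)d
= 25 + (69-1)×6
= 25 + 408
= 433

a_69 = 433


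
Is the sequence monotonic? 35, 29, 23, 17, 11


Differences: -6, -6, -6, -6
All differences < 0 → strictly DECREASING

Monotonically decreasing


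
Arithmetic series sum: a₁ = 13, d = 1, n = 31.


aₙ = 13 + (31-1)×1 = 43
Sₙ = n(a₁+aₙ)/2 = 31×(13+43)/2
= 31×56/2 = 868

S_31 = 868


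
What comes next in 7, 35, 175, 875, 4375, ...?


Pattern: geometric (r=5)
Terms: 7, 35, 175, 875, 4375
Next term = 21875

Next term = 21875


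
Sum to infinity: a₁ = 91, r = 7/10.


S∞ = a₁/(1-r) = 91/(1 - 7/10)
= 91/(3/10)
= 910/3

S∞ = 910/3


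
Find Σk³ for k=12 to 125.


Σₖ₌12^125 k³ = [125·126/2]² − [11·12/2]²
= 62015625 − 4356 = 62011269

Σk³ = 62011269


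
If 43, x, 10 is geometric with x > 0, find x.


GM = √(43×10) = √430 = 20.7364

GM = 20.7364


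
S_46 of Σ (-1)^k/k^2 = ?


S = -1 + 1/4 - 1/9 + 1/16 - 1/25 + 1/36 - 1/49 + 1/64 ± ...
= -0.8222
(Full series converges to -π²/12 ≈ -0.8225)

S_46 = -0.8222


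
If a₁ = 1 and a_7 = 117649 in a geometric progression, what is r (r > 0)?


r^(n-1) = aₙ/a₁
r^6 = 117649/1 = 117649
r = 117649^(1/6)
= ±7; taking r > 0 gives r = 7

r = 7


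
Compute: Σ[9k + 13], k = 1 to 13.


Σ(9k+13) = 9·Σk + 13·n
= 9·91 + 13·13
= 819 + 169 = 988

Σ = 988


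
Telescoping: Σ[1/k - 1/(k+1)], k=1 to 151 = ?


Telescoping: adjacent terms cancel.
= 1/1 - 1/152
= 1 - 1/152 = 151/152

Sum = 151/152


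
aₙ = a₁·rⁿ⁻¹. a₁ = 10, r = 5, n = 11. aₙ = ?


aₙ = a₁·r^(n-1)
= 10×5^10
= 10×9765625
= 97656250

a_11 = 97656250


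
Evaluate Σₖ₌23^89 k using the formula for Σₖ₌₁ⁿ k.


Σₖ₌23^89 k = Σₖ₌₁^89 k − Σₖ₌₁^22 k
= 89·90/2 − 22·23/2
= 4005 − 253 = 3752

Σk = 3752


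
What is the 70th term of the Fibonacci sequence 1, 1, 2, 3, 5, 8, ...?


Fibonacci sequence: 1, 1, 2, 3, 5, 8, 13, 21, 34, 55, 89, ...
F(70) = 190392490709135

F(70) = 190392490709135


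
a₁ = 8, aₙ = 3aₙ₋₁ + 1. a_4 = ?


Computing step by step:
a_1 = 8
a_2 = 25
a_3 = 76
a_4 = 229


a_4 = 229


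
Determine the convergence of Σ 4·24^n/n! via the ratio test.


aₙ = 4·24^n/n!
a_{n+1}/aₙ = 24^(n+1)/(n+1)! × n!/24^n  (constant 4 cancels)
= 24/(n+1)
L = lim(n→∞) 24/(n+1) = 0
L < 1 → series CONVERGES

Converges (ratio test: L = 0 < 1)


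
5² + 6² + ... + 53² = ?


Σₖ₌5^53 k² = Σₖ₌₁^53 k² − Σₖ₌₁^4 k²
= 53·54·107/6 − 4·5·9/6
= 51039 − 30 = 51009

Σk² = 51009


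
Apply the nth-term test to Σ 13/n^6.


lim(n→∞) 13/n^6 = 0
lim aₙ = 0 → nth-term test is INCONCLUSIVE
(Need other tests; this is actually a convergent p-series with p=6 > 1)

Inconclusive (lim aₙ = 0; need another test)


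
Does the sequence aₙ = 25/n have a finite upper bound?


a₁ = 25, a₂ = 25/2, a₃ = 25/3, ...
0 < aₙ ≤ 25 for all n ≥ 1
Lower bound: 0, Upper bound: 25
The sequence IS bounded

Bounded (0 < aₙ ≤ 25)


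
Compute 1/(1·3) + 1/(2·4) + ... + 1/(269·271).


1/(k(k+2)) = (1/2)·(1/k - 1/(k+2)) (partial fractions)
Telescoping: Σ = (1/2)·(1 + 1/2 - 1/270 - 1/271) = 54607/73170

Sum = 54607/73170


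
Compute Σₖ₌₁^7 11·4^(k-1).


Sₙ = 11×(4^7 - 1)/(4 - 1)
= 11×(16384 - 1)/3
= 11×16383/3
= 60071

S_7 = 60071


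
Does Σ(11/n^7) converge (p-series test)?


p-series test: Σ c/n^p converges if p > 1, diverges if p ≤ 1 (constant c > 0 doesn't affect convergence).
p = 7
7 > 1 → CONVERGES

Converges (p = 7 > 1)


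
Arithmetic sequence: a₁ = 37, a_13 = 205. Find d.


d = (aₙ - a₁)/(n-1)
= (205 - 37)/(13-1)
= 168/12 = 14

d = 14


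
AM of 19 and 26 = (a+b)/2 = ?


AM = (19 + 26)/2 = 45/2 = 22.5

AM = 22.5


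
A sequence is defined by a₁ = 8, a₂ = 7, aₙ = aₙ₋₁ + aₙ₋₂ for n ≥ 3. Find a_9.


Computing iteratively: 8, 7, 15, 22, 37, 59, 96, 155, 251
a_9 = 251

a_9 = 251


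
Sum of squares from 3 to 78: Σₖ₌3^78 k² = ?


Σₖ₌3^78 k² = Σₖ₌₁^78 k² − Σₖ₌₁^2 k²
= 78·79·157/6 − 2·3·5/6
= 161239 − 5 = 161234

Σk² = 161234


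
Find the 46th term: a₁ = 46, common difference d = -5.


aₙ = a₁ + (n-1)d
= 46 + (46-1)×-5
= 46 - 225
= -179

a_46 = -179


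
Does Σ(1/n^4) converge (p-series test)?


p-series test: Σ c/n^p converges if p > 1, diverges if p ≤ 1 (constant c > 0 doesn't affect convergence).
p = 4
4 > 1 → CONVERGES

Converges (p = 4 > 1)


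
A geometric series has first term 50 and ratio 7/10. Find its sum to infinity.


S∞ = a₁/(1-r) = 50/(1 - 7/10)
= 50/(3/10)
= 500/3

S∞ = 500/3


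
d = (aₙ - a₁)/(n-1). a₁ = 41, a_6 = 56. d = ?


d = (aₙ - a₁)/(n-1)
= (56 - 41)/(6-1)
= 15/5 = 3

d = 3


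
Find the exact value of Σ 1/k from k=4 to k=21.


Σₖ₌4^21 1/k = 1/4 + 1/5 + 1/6 + ... + 1/21
= 28121735/15519504
≈ 1.812

Sum = 28121735/15519504 ≈ 1.812


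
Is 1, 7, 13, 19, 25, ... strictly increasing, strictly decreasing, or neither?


Differences: 6, 6, 6, 6
All differences > 0 → strictly INCREASING

Monotonically increasing


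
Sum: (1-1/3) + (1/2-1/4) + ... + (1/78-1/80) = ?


Telescoping with gap 2: two head and two tail terms survive.
= (1 + 1/2) - (1/79 + 1/80)
= 3/2 - 1/79 - 1/80 = 9321/6320

Sum = 9321/6320


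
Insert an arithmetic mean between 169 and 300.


AM = (169 + 300)/2 = 469/2 = 234.5

AM = 234.5


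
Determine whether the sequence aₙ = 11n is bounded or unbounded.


aₙ = 11n → as n→∞, aₙ→∞
No finite upper bound exists
The sequence is UNBOUNDED

Unbounded (aₙ → ∞ as n → ∞)


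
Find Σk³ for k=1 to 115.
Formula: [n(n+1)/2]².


n(n+1)/2 = 115×116/2 = 6670
Σk³ = 6670² = 44488900

Σk³ = 44488900


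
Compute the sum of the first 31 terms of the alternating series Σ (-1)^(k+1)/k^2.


S = 1 - 1/4 + 1/9 - 1/16 + 1/25 - 1/36 + 1/49 - 1/64 ± ...
= 0.823
(Full series converges to +π²/12 ≈ +0.8225)

S_31 = 0.823


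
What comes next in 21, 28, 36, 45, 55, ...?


Pattern: triangular numbers: n(n+1)/2
Terms: 21, 28, 36, 45, 55
Next term = 66

Next term = 66


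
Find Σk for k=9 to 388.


Σₖ₌9^388 k = Σₖ₌₁^388 k − Σₖ₌₁^8 k
= 388·389/2 − 8·9/2
= 75466 − 36 = 75430

Σk = 75430


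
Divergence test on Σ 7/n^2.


lim(n→∞) 7/n^2 = 0
lim aₙ = 0 → nth-term test is INCONCLUSIVE
(Need other tests; this is actually a convergent p-series with p=2 > 1)

Inconclusive (lim aₙ = 0; need another test)


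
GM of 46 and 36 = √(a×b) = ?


GM = √(46×36) = √1656 = 40.694

GM = 40.694


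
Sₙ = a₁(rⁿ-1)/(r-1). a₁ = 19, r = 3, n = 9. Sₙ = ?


Sₙ = 19×(3^9 - 1)/(3 - 1)
= 19×(19683 - 1)/2
= 19×19682/2
= 186979

S_9 = 186979


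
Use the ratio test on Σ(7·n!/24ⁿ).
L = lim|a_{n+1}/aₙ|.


aₙ = 7·n!/24^n
a_{n+1}/aₙ = (n+1)!/24^(n+1) × 24^n/n!  (constant 7 cancels)
= (n+1)/24
L = lim(n→∞) (n+1)/24 = ∞
L > 1 → series DIVERGES

Diverges (ratio test: L = ∞ > 1)


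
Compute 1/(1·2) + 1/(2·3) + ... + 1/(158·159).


1/(k(k+1)) = 1/k - 1/(k+1) (partial fractions)
Telescoping: Σ = 1 - 1/159 = 158/159

Sum = 158/159


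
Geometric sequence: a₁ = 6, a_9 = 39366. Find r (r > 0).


r^(n-1) = aₙ/a₁
r^8 = 39366/6 = 6561
r = 6561^(1/8)
= ±3; taking r > 0 gives r = 3

r = 3


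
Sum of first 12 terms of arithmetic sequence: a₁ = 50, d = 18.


aₙ = 50 + (12-1)×18 = 248
Sₙ = n(a₁+aₙ)/2 = 12×(50+248)/2
= 12×298/2 = 1788

S_12 = 1788


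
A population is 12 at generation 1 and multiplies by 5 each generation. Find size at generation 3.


aₙ = a₁·r^(n-1)
= 12×5^2
= 12×25
= 300

a_3 = 300


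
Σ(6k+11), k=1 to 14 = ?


Σ(6k+11) = 6·Σk + 11·n
= 6·105 + 11·14
= 630 + 154 = 784

Σ = 784


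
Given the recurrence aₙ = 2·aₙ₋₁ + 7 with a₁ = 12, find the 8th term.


Computing step by step:
a_1 = 12
a_2 = 31
a_3 = 69
a_4 = 145
a_5 = 297
a_6 = 601
a_7 = 1209
a_8 = 2425


a_8 = 2425


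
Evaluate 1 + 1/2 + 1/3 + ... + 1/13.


H_13 = 1/1 + 1/2 + 1/3 + ... + 1/13
= 1145993/360360
≈ 3.1801

H_13 = 1145993/360360 ≈ 3.1801


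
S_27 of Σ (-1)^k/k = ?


S = -1 + 1/2 - 1/3 + 1/4 - 1/5 + 1/6 - 1/7 + 1/8 ± ...
= -0.7113
(Full series converges to -ln(2) ≈ -0.6931)

S_27 = -0.7113


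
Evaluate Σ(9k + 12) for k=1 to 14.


Σ(9k+12) = 9·Σk + 12·n
= 9·105 + 12·14
= 945 + 168 = 1113

Σ = 1113


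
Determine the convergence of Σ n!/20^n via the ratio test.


aₙ = n!/20^n
a_{n+1}/aₙ = (n+1)!/20^(n+1) × 20^n/n!
= (n+1)/20
L = lim(n→∞) (n+1)/20 = ∞
L > 1 → series DIVERGES

Diverges (ratio test: L = ∞ > 1)


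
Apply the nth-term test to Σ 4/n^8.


lim(n→∞) 4/n^8 = 0
lim aₙ = 0 → nth-term test is INCONCLUSIVE
(Need other tests; this is actually a convergent p-series with p=8 > 1)

Inconclusive (lim aₙ = 0; need another test)


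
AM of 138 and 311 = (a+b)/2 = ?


AM = (138 + 311)/2 = 449/2 = 224.5

AM = 224.5


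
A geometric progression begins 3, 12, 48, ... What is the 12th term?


aₙ = a₁·r^(n-1)
= 3×4^11
= 3×4194304
= 12582912

a_12 = 12582912


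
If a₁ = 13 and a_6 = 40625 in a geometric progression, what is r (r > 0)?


r^(n-1) = aₙ/a₁
r^5 = 40625/13 = 3125
r = 3125^(1/5)
= 5

r = 5


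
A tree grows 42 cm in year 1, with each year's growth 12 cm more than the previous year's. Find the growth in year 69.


aₙ = a₁ + (n-1)d
= 42 + (69-1)×12
= 42 + 816
= 858

a_69 = 858


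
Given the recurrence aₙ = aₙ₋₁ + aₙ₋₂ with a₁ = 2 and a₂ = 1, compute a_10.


Computing iteratively: 2, 1, 3, 4, 7, 11, 18, 29, 47, 76
a_10 = 76

a_10 = 76


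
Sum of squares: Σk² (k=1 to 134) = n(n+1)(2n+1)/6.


n = 134
n(n+1)(2n+1)/6 = 134×135×269/6
= 4866210/6 = 811035

Σk² = 811035


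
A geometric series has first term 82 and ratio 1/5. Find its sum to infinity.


S∞ = a₁/(1-r) = 82/(1 - 1/5)
= 82/(4/5)
= 205/2

S∞ = 205/2


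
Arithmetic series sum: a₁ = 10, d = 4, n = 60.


aₙ = 10 + (60-1)×4 = 246
Sₙ = n(a₁+aₙ)/2 = 60×(10+246)/2
= 60×256/2 = 7680

S_60 = 7680


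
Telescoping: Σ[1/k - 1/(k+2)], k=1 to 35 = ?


Telescoping with gap 2: two head and two tail terms survive.
= (1 + 1/2) - (1/36 + 1/37)
= 3/2 - 1/36 - 1/37 = 1925/1332

Sum = 1925/1332


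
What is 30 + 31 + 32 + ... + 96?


Σₖ₌30^96 k = Σₖ₌₁^96 k − Σₖ₌₁^29 k
= 96·97/2 − 29·30/2
= 4656 − 435 = 4221

Σk = 4221


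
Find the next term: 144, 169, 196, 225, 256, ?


Pattern: perfect squares: n²
Terms: 144, 169, 196, 225, 256
Next term = 289

Next term = 289


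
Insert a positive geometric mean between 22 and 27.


GM = √(22×27) = √594 = 24.3721

GM = 24.3721


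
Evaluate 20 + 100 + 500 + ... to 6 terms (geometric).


Sₙ = 20×(5^6 - 1)/(5 - 1)
= 20×(15625 - 1)/4
= 20×15624/4
= 78120

S_6 = 78120


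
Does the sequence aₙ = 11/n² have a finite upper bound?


a₁ = 11, a₂ = 11/4, a₃ = 11/9, ...
0 < aₙ ≤ 11 for all n ≥ 1
The sequence IS bounded

Bounded (0 < aₙ ≤ 11)


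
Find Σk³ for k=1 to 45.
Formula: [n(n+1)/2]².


n(n+1)/2 = 45×46/2 = 1035
Σk³ = 1035² = 1071225

Σk³ = 1071225


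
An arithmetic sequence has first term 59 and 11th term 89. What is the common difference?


d = (aₙ - a₁)/(n-1)
= (89 - 59)/(11-1)
= 30/10 = 3

d = 3


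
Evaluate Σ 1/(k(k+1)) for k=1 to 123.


1/(k(k+1)) = 1/k - 1/(k+1) (partial fractions)
Telescoping: Σ = 1 - 1/124 = 123/124

Sum = 123/124


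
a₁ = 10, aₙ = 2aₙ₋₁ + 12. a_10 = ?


Computing step by step:
a_1 = 10
a_2 = 32
a_3 = 76
a_4 = 164
a_5 = 340
a_6 = 692
a_7 = 1396
a_8 = 2804
a_9 = 5620
a_10 = 11252


a_10 = 11252


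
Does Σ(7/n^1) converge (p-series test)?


p-series test: Σ c/n^p converges if p > 1, diverges if p ≤ 1 (constant c > 0 doesn't affect convergence).
p = 1
1 ≤ 1 → DIVERGES

Diverges (p = 1 ≤ 1)


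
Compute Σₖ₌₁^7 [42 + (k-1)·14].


aₙ = 42 + (7-1)×14 = 126
Sₙ = n(a₁+aₙ)/2 = 7×(42+126)/2
= 7×168/2 = 588

S_7 = 588


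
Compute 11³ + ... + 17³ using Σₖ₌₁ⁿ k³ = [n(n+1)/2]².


Σₖ₌11^17 k³ = [17·18/2]² − [10·11/2]²
= 23409 − 3025 = 20384

Σk³ = 20384


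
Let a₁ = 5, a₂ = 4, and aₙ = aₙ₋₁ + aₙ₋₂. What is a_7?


Computing iteratively: 5, 4, 9, 13, 22, 35, 57
a_7 = 57

a_7 = 57


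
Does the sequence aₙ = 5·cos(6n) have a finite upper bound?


For all n, -1 ≤ cos(6n) ≤ 1, so -5 ≤ 5·cos(6n) ≤ 5
Lower bound: -5, Upper bound: 5
The sequence IS bounded

Bounded (-5 ≤ aₙ ≤ 5)


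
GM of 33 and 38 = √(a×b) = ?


GM = √(33×38) = √1254 = 35.4119

GM = 35.4119


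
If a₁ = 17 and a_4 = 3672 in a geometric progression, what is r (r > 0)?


r^(n-1) = aₙ/a₁
r^3 = 3672/17 = 216
r = 216^(1/3)
= 6

r = 6


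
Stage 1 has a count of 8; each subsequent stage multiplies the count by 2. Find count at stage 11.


aₙ = a₁·r^(n-1)
= 8×2^10
= 8×1024
= 8192

a_11 = 8192


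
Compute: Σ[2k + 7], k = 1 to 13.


Σ(2k+7) = 2·Σk + 7·n
= 2·91 + 7·13
= 182 + 91 = 273

Σ = 273


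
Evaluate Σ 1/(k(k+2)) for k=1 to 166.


1/(k(k+2)) = (1/2)·(1/k - 1/(k+2)) (partial fractions)
Telescoping: Σ = (1/2)·(1 + 1/2 - 1/167 - 1/168) = 41749/56112

Sum = 41749/56112


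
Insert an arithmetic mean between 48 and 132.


AM = (48 + 132)/2 = 180/2 = 90

AM = 90


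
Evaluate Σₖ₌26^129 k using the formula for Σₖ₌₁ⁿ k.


Σₖ₌26^129 k = Σₖ₌₁^129 k − Σₖ₌₁^25 k
= 129·130/2 − 25·26/2
= 8385 − 325 = 8060

Σk = 8060


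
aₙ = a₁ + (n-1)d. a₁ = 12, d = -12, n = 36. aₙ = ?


aₙ = a₁ + (n-1)d
= 12 + (36-1)×-12
= 12 - 420
= -408

a_36 = -408


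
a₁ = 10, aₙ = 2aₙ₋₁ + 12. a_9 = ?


Computing step by step:
a_1 = 10
a_2 = 32
a_3 = 76
a_4 = 164
a_5 = 340
a_6 = 692
a_7 = 1396
a_8 = 2804
a_9 = 5620


a_9 = 5620


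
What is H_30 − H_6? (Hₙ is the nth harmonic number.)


Σₖ₌7^30 1/k = 1/7 + 1/8 + 1/9 + ... + 1/30
= 3598413401287/2329089562800
≈ 1.545

Sum = 3598413401287/2329089562800 ≈ 1.545


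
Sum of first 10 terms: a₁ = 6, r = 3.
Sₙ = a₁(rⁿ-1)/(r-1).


Sₙ = 6×(3^10 - 1)/(3 - 1)
= 6×(59049 - 1)/2
= 6×59048/2
= 177144

S_10 = 177144


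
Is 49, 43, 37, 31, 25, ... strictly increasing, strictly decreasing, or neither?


Differences: -6, -6, -6, -6
All differences < 0 → strictly DECREASING

Monotonically decreasing


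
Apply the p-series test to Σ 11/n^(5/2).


p-series test: Σ c/n^p converges if p > 1, diverges if p ≤ 1 (constant c > 0 doesn't affect convergence).
p = 5/2
5/2 > 1 → CONVERGES

Converges (p = 5/2 > 1)


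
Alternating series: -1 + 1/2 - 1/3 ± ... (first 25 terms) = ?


S = -1 + 1/2 - 1/3 + 1/4 - 1/5 + 1/6 - 1/7 + 1/8 ± ...
= -0.7127
(Full series converges to -ln(2) ≈ -0.6931)

S_25 = -0.7127


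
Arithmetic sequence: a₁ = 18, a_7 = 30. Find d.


d = (aₙ - a₁)/(n-1)
= (30 - 18)/(7-1)
= 12/6 = 2

d = 2


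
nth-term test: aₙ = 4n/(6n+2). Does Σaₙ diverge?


lim(n→∞) 4n/(6n+2) = 4/6 = 2/3  (divide numerator and denominator by n)
lim aₙ = 2/3 ≠ 0 → series DIVERGES

Diverges (lim aₙ = 2/3 ≠ 0)


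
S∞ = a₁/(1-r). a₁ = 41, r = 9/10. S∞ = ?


S∞ = a₁/(1-r) = 41/(1 - 9/10)
= 41/(1/10)
= 410

S∞ = 410


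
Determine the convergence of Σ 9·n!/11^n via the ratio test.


aₙ = 9·n!/11^n
a_{n+1}/aₙ = (n+1)!/11^(n+1) × 11^n/n!  (constant 9 cancels)
= (n+1)/11
L = lim(n→∞) (n+1)/11 = ∞
L > 1 → series DIVERGES

Diverges (ratio test: L = ∞ > 1)


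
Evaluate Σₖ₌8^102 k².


Σₖ₌8^102 k² = Σₖ₌₁^102 k² − Σₖ₌₁^7 k²
= 102·103·205/6 − 7·8·15/6
= 358955 − 140 = 358815

Σk² = 358815


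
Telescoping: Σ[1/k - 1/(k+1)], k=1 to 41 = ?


Telescoping: adjacent terms cancel.
= 1/1 - 1/42
= 1 - 1/42 = 41/42

Sum = 41/42


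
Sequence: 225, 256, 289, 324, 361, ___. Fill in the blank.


Pattern: perfect squares: n²
Terms: 225, 256, 289, 324, 361
Next term = 400

Next term = 400


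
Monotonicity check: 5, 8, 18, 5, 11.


Differences: 3, 10, -13, 6
Difference at position 1 is +3 (> 0) but position 3 is -13 (< 0) — sequence both rises and falls
→ NOT monotonic

Not monotonic


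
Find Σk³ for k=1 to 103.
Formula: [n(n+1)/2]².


n(n+1)/2 = 103×104/2 = 5356
Σk³ = 5356² = 28686736

Σk³ = 28686736


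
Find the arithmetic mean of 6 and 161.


AM = (6 + 161)/2 = 167/2 = 83.5

AM = 83.5


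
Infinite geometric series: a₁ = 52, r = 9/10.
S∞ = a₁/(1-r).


S∞ = a₁/(1-r) = 52/(1 - 9/10)
= 52/(1/10)
= 520

S∞ = 520


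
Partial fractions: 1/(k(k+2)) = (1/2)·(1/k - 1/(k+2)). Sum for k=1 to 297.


1/(k(k+2)) = (1/2)·(1/k - 1/(k+2)) (partial fractions)
Telescoping: Σ = (1/2)·(1 + 1/2 - 1/298 - 1/299) = 33264/44551

Sum = 33264/44551


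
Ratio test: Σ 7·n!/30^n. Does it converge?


aₙ = 7·n!/30^n
a_{n+1}/aₙ = (n+1)!/30^(n+1) × 30^n/n!  (constant 7 cancels)
= (n+1)/30
L = lim(n→∞) (n+1)/30 = ∞
L > 1 → series DIVERGES

Diverges (ratio test: L = ∞ > 1)


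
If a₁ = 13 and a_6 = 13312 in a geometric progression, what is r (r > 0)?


r^(n-1) = aₙ/a₁
r^5 = 13312/13 = 1024
r = 1024^(1/5)
= 4

r = 4


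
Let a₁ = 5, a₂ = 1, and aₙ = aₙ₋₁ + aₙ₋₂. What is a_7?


Computing iteratively: 5, 1, 6, 7, 13, 20, 33
a_7 = 33

a_7 = 33


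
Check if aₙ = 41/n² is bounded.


a₁ = 41, a₂ = 41/4, a₃ = 41/9, ...
0 < aₙ ≤ 41 for all n ≥ 1
The sequence IS bounded

Bounded (0 < aₙ ≤ 41)


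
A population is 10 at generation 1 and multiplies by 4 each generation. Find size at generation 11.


aₙ = a₁·r^(n-1)
= 10×4^10
= 10×1048576
= 10485760

a_11 = 10485760


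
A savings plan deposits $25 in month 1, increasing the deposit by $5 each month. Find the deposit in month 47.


aₙ = a₁ + (n-1)d
= 25 + (47-1)×5
= 25 + 230
= 255

a_47 = 255


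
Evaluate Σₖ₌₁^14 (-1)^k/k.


S = -1 + 1/2 - 1/3 + 1/4 - 1/5 + 1/6 - 1/7 + 1/8 ± ...
= -0.6587
(Full series converges to -ln(2) ≈ -0.6931)

S_14 = -0.6587


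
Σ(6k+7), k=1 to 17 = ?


Σ(6k+7) = 6·Σk + 7·n
= 6·153 + 7·17
= 918 + 119 = 1037

Σ = 1037


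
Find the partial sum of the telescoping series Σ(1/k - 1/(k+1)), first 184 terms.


Telescoping: adjacent terms cancel.
= 1/1 - 1/185
= 1 - 1/185 = 184/185

Sum = 184/185


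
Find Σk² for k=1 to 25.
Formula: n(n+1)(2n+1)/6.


n = 25
n(n+1)(2n+1)/6 = 25×26×51/6
= 33150/6 = 5525

Σk² = 5525


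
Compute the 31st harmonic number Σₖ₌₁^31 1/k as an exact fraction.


H_31 = 1/1 + 1/2 + 1/3 + ... + 1/31
= 290774257297357/72201776446800
≈ 4.0272

H_31 = 290774257297357/72201776446800 ≈ 4.0272


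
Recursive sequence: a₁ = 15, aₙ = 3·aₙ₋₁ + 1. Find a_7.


Computing step by step:
a_1 = 15
a_2 = 46
a_3 = 139
a_4 = 418
a_5 = 1255
a_6 = 3766
a_7 = 11299


a_7 = 11299


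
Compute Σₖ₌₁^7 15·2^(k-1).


Sₙ = 15×(2^7 - 1)/(2 - 1)
= 15×(128 - 1)/1
= 15×127/1
= 1905

S_7 = 1905


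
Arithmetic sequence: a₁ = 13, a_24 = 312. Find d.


d = (aₙ - a₁)/(n-1)
= (312 - 13)/(24-1)
= 299/23 = 13

d = 13


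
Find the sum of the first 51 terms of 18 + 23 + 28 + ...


aₙ = 18 + (51-1)×5 = 268
Sₙ = n(a₁+aₙ)/2 = 51×(18+268)/2
= 51×286/2 = 7293

S_51 = 7293


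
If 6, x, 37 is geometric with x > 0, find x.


GM = √(6×37) = √222 = 14.8997

GM = 14.8997


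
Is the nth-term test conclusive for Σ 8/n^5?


lim(n→∞) 8/n^5 = 0
lim aₙ = 0 → nth-term test is INCONCLUSIVE
(Need other tests; this is actually a convergent p-series with p=5 > 1)

Inconclusive (lim aₙ = 0; need another test)


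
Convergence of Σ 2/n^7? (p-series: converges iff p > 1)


p-series test: Σ c/n^p converges if p > 1, diverges if p ≤ 1 (constant c > 0 doesn't affect convergence).
p = 7
7 > 1 → CONVERGES

Converges (p = 7 > 1)


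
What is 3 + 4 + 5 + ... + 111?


Σₖ₌3^111 k = Σₖ₌₁^111 k − Σₖ₌₁^2 k
= 111·112/2 − 2·3/2
= 6216 − 3 = 6213

Σk = 6213


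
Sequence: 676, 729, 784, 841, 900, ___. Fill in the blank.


Pattern: perfect squares: n²
Terms: 676, 729, 784, 841, 900
Next term = 961

Next term = 961


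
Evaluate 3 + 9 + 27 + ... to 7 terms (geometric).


Sₙ = 3×(3^7 - 1)/(3 - 1)
= 3×(2187 - 1)/2
= 3×2186/2
= 3279

S_7 = 3279


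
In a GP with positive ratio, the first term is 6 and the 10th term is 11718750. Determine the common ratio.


r^(n-1) = aₙ/a₁
r^9 = 11718750/6 = 1953125
r = 1953125^(1/9)
= 5

r = 5


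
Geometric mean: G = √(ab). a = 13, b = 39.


GM = √(13×39) = √507 = 22.5167

GM = 22.5167


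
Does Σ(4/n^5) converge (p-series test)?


p-series test: Σ c/n^p converges if p > 1, diverges if p ≤ 1 (constant c > 0 doesn't affect convergence).
p = 5
5 > 1 → CONVERGES

Converges (p = 5 > 1)


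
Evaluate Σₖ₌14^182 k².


Σₖ₌14^182 k² = Σₖ₌₁^182 k² − Σₖ₌₁^13 k²
= 182·183·365/6 − 13·14·27/6
= 2026115 − 819 = 2025296

Σk² = 2025296


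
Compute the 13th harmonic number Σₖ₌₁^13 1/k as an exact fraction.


H_13 = 1/1 + 1/2 + 1/3 + ... + 1/13
= 1145993/360360
≈ 3.1801

H_13 = 1145993/360360 ≈ 3.1801


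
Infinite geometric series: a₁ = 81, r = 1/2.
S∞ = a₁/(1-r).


S∞ = a₁/(1-r) = 81/(1 - 1/2)
= 81/(1/2)
= 162

S∞ = 162


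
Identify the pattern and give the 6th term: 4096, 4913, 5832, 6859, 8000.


Pattern: perfect cubes: n³
Terms: 4096, 4913, 5832, 6859, 8000
Next term = 9261

Next term = 9261


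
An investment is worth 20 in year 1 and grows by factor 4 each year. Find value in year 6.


aₙ = a₁·r^(n-1)
= 20×4^5
= 20×1024
= 20480

a_6 = 20480


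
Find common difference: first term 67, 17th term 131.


d = (aₙ - a₁)/(n-1)
= (131 - 67)/(17-1)
= 64/16 = 4

d = 4


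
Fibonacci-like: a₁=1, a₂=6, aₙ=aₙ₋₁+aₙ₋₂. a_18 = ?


Computing iteratively: 1, 6, 7, 13, 20, 33, 53, 86, 139, 225, 364, 589, ...
a_18 = 10569

a_18 = 10569


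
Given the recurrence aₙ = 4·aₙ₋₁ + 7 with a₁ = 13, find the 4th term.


Computing step by step:
a_1 = 13
a_2 = 59
a_3 = 243
a_4 = 979


a_4 = 979


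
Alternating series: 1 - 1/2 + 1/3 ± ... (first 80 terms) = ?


S = 1 - 1/2 + 1/3 - 1/4 + 1/5 - 1/6 + 1/7 - 1/8 ± ...
= 0.6869
(Full series converges to +ln(2) ≈ +0.6931)

S_80 = 0.6869


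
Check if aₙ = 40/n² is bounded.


a₁ = 40, a₂ = 40/4, a₃ = 40/9, ...
0 < aₙ ≤ 40 for all n ≥ 1
The sequence IS bounded

Bounded (0 < aₙ ≤ 40)


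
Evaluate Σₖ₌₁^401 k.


n(n+1)/2 = 401×402/2 = 161202/2 = 80601

Σk = 80601


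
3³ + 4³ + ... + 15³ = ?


Σₖ₌3^15 k³ = [15·16/2]² − [2·3/2]²
= 14400 − 9 = 14391

Σk³ = 14391


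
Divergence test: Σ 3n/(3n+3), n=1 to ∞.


lim(n→∞) 3n/(3n+3) = 3/3 = 1  (divide numerator and denominator by n)
lim aₙ = 1 ≠ 0 → series DIVERGES

Diverges (lim aₙ = 1 ≠ 0)


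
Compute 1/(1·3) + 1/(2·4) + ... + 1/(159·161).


1/(k(k+2)) = (1/2)·(1/k - 1/(k+2)) (partial fractions)
Telescoping: Σ = (1/2)·(1 + 1/2 - 1/160 - 1/161) = 38319/51520

Sum = 38319/51520


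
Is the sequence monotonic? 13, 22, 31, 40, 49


Differences: 9, 9, 9, 9
All differences > 0 → strictly INCREASING

Monotonically increasing


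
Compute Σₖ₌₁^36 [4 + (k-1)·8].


aₙ = 4 + (36-1)×8 = 284
Sₙ = n(a₁+aₙ)/2 = 36×(4+284)/2
= 36×288/2 = 5184

S_36 = 5184


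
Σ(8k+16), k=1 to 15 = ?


Σ(8k+16) = 8·Σk + 16·n
= 8·120 + 16·15
= 960 + 240 = 1200

Σ = 1200


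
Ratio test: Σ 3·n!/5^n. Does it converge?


aₙ = 3·n!/5^n
a_{n+1}/aₙ = (n+1)!/5^(n+1) × 5^n/n!  (constant 3 cancels)
= (n+1)/5
L = lim(n→∞) (n+1)/5 = ∞
L > 1 → series DIVERGES

Diverges (ratio test: L = ∞ > 1)


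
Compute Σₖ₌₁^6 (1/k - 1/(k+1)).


Telescoping: adjacent terms cancel.
= 1/1 - 1/7
= 1 - 1/7 = 6/7

Sum = 6/7


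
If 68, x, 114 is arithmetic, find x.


AM = (68 + 114)/2 = 182/2 = 91

AM = 91


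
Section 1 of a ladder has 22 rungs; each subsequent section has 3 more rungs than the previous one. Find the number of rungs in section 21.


aₙ = a₁ + (n-1)d
= 22 + (21-1)×3
= 22 + 60
= 82

a_21 = 82


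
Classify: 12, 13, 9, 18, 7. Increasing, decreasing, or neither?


Differences: 1, -4, 9, -11
Difference at position 1 is +1 (> 0) but position 2 is -4 (< 0) — sequence both rises and falls
→ NOT monotonic

Not monotonic


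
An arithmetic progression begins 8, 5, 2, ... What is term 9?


aₙ = a₁ + (n-1)d
= 8 + (9-1)×-3
= 8 - 24
= -16

a_9 = -16


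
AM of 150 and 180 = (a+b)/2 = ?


AM = (150 + 180)/2 = 330/2 = 165

AM = 165


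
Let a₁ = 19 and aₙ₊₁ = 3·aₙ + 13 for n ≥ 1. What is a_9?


Computing step by step:
a_1 = 19
a_2 = 70
a_3 = 223
a_4 = 682
a_5 = 2059
a_6 = 6190
a_7 = 18583
a_8 = 55762
a_9 = 167299


a_9 = 167299


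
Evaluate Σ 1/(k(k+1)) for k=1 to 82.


1/(k(k+1)) = 1/k - 1/(k+1) (partial fractions)
Telescoping: Σ = 1 - 1/83 = 82/83

Sum = 82/83


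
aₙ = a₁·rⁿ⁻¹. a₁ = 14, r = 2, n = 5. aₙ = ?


aₙ = a₁·r^(n-1)
= 14×2^4
= 14×16
= 224

a_5 = 224


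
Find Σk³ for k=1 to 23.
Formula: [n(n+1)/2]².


n(n+1)/2 = 23×24/2 = 276
Σk³ = 276² = 76176

Σk³ = 76176


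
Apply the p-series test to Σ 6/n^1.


p-series test: Σ c/n^p converges if p > 1, diverges if p ≤ 1 (constant c > 0 doesn't affect convergence).
p = 1
1 ≤ 1 → DIVERGES

Diverges (p = 1 ≤ 1)


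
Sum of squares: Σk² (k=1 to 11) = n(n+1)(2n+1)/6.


n = 11
n(n+1)(2n+1)/6 = 11×12×23/6
= 3036/6 = 506

Σk² = 506


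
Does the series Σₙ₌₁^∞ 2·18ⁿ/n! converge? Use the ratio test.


aₙ = 2·18^n/n!
a_{n+1}/aₙ = 18^(n+1)/(n+1)! × n!/18^n  (constant 2 cancels)
= 18/(n+1)
L = lim(n→∞) 18/(n+1) = 0
L < 1 → series CONVERGES

Converges (ratio test: L = 0 < 1)


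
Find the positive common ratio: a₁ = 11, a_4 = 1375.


r^(n-1) = aₙ/a₁
r^3 = 1375/11 = 125
r = 125^(1/3)
= 5

r = 5


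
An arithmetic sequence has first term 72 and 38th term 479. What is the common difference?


d = (aₙ - a₁)/(n-1)
= (479 - 72)/(38-1)
= 407/37 = 11

d = 11


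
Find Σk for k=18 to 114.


Σₖ₌18^114 k = Σₖ₌₁^114 k − Σₖ₌₁^17 k
= 114·115/2 − 17·18/2
= 6555 − 153 = 6402

Σk = 6402


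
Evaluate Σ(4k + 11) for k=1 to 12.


Σ(4k+11) = 4·Σk + 11·n
= 4·78 + 11·12
= 312 + 132 = 444

Σ = 444


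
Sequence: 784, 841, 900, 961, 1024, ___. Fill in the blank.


Pattern: perfect squares: n²
Terms: 784, 841, 900, 961, 1024
Next term = 1089

Next term = 1089


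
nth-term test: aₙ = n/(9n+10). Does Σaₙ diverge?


lim(n→∞) n/(9n+10) = 1/9 = 1/9  (divide numerator and denominator by n)
lim aₙ = 1/9 ≠ 0 → series DIVERGES

Diverges (lim aₙ = 1/9 ≠ 0)
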